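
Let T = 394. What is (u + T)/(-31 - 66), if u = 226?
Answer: -620/97 ≈ -6.3918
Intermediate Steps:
(u + T)/(-31 - 66) = (226 + 394)/(-31 - 66) = 620/(-97) = 620*(-1/97) = -620/97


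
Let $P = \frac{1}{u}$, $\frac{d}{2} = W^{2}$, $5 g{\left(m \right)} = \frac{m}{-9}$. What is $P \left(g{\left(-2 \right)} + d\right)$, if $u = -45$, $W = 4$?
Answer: $- \frac{1442}{2025} \approx -0.7121$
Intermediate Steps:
$g{\left(m \right)} = - \frac{m}{45}$ ($g{\left(m \right)} = \frac{m \frac{1}{-9}}{5} = \frac{m \left(- \frac{1}{9}\right)}{5} = \frac{\left(- \frac{1}{9}\right) m}{5} = - \frac{m}{45}$)
$d = 32$ ($d = 2 \cdot 4^{2} = 2 \cdot 16 = 32$)
$P = - \frac{1}{45}$ ($P = \frac{1}{-45} = - \frac{1}{45} \approx -0.022222$)
$P \left(g{\left(-2 \right)} + d\right) = - \frac{\left(- \frac{1}{45}\right) \left(-2\right) + 32}{45} = - \frac{\frac{2}{45} + 32}{45} = \left(- \frac{1}{45}\right) \frac{1442}{45} = - \frac{1442}{2025}$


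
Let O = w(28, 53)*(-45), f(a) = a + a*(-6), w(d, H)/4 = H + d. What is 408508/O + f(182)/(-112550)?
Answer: -229821538/8204895 ≈ -28.010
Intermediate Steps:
w(d, H) = 4*H + 4*d (w(d, H) = 4*(H + d) = 4*H + 4*d)
f(a) = -5*a (f(a) = a - 6*a = -5*a)
O = -14580 (O = (4*53 + 4*28)*(-45) = (212 + 112)*(-45) = 324*(-45) = -14580)
408508/O + f(182)/(-112550) = 408508/(-14580) - 5*182/(-112550) = 408508*(-1/14580) - 910*(-1/112550) = -102127/3645 + 91/11255 = -229821538/8204895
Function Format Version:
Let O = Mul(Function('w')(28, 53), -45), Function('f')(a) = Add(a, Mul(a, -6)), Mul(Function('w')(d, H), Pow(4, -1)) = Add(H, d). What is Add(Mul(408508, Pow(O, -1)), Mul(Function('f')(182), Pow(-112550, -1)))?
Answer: Rational(-229821538, 8204895) ≈ -28.010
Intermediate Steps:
Function('w')(d, H) = Add(Mul(4, H), Mul(4, d)) (Function('w')(d, H) = Mul(4, Add(H, d)) = Add(Mul(4, H), Mul(4, d)))
Function('f')(a) = Mul(-5, a) (Function('f')(a) = Add(a, Mul(-6, a)) = Mul(-5, a))
O = -14580 (O = Mul(Add(Mul(4, 53), Mul(4, 28)), -45) = Mul(Add(212, 112), -45) = Mul(324, -45) = -14580)
Add(Mul(408508, Pow(O, -1)), Mul(Function('f')(182), Pow(-112550, -1))) = Add(Mul(408508, Pow(-14580, -1)), Mul(Mul(-5, 182), Pow(-112550, -1))) = Add(Mul(408508, Rational(-1, 14580)), Mul(-910, Rational(-1, 112550))) = Add(Rational(-102127, 3645), Rational(91, 11255)) = Rational(-229821538, 8204895)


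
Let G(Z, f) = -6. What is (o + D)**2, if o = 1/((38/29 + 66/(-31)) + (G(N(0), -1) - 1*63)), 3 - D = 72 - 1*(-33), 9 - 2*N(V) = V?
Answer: 41000112215689/3939696289 ≈ 10407.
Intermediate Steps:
N(V) = 9/2 - V/2
D = -102 (D = 3 - (72 - 1*(-33)) = 3 - (72 + 33) = 3 - 1*105 = 3 - 105 = -102)
o = -899/62767 (o = 1/((38/29 + 66/(-31)) + (-6 - 1*63)) = 1/((38*(1/29) + 66*(-1/31)) + (-6 - 63)) = 1/((38/29 - 66/31) - 69) = 1/(-736/899 - 69) = 1/(-62767/899) = -899/62767 ≈ -0.014323)
(o + D)**2 = (-899/62767 - 102)**2 = (-6403133/62767)**2 = 41000112215689/3939696289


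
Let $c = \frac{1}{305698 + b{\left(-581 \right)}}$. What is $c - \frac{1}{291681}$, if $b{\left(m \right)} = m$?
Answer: $- \frac{13436}{88996831677} \approx -1.5097 \cdot 10^{-7}$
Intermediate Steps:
$c = \frac{1}{305117}$ ($c = \frac{1}{305698 - 581} = \frac{1}{305117} \approx 3.2774 \cdot 10^{-6}$)
$c - \frac{1}{291681} = \frac{1}{305117} - \frac{1}{291681} = - \frac{13436}{88996831677}$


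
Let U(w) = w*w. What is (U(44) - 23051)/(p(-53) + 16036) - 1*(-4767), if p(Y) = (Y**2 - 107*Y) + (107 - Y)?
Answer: 117609377/24676 ≈ 4766.1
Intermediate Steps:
U(w) = w**2
p(Y) = 107 + Y**2 - 108*Y
(U(44) - 23051)/(p(-53) + 16036) - 1*(-4767) = (44**2 - 23051)/((107 + (-53)**2 - 108*(-53)) + 16036) - 1*(-4767) = (1936 - 23051)/((107 + 2809 + 5724) + 16036) + 4767 = -21115/(8640 + 16036) + 4767 = -21115/24676 + 4767 = 117609377/24676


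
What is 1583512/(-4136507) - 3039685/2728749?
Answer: -16894685066783/11287489339743 ≈ -1.4968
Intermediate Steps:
1583512/(-4136507) - 3039685/2728749 = 1583512*(-1/4136507) - 3039685*1/2728749 = -1583512/4136507 - 3039685/2728749 = -16894685066783/11287489339743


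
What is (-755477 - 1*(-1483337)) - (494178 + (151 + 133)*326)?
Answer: 141098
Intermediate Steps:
(-755477 - 1*(-1483337)) - (494178 + (151 + 133)*326) = (-755477 + 1483337) - (494178 + 284*326) = 727860 - (494178 + 92584) = 727860 - 1*586762 = 727860 - 586762 = 141098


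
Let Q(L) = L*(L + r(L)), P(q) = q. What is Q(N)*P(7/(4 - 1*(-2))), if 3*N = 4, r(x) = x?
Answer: 112/27 ≈ 4.1481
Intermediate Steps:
N = 4/3 (N = (⅓)*4 = 4/3 ≈ 1.3333)
Q(L) = 2*L² (Q(L) = L*(L + L) = L*(2*L) = 2*L²)
Q(N)*P(7/(4 - 1*(-2))) = (2*(4/3)²)*(7/(4 - 1*(-2))) = (2*(16/9))*(7/(4 + 2)) = 32*(7/6)/9 = 32*(7*(⅙))/9 = (32/9)*(7/6) = 112/27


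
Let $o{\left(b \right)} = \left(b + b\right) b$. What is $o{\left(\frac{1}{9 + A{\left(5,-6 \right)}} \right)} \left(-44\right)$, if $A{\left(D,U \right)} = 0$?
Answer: $- \frac{88}{81} \approx -1.0864$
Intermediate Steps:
$o{\left(b \right)} = 2 b^{2}$ ($o{\left(b \right)} = 2 b b = 2 b^{2}$)
$o{\left(\frac{1}{9 + A{\left(5,-6 \right)}} \right)} \left(-44\right) = 2 \left(\frac{1}{9 + 0}\right)^{2} \left(-44\right) = 2 \left(\frac{1}{9}\right)^{2} \left(-44\right) = \frac{2}{81} \left(-44\right) = - \frac{88}{81}$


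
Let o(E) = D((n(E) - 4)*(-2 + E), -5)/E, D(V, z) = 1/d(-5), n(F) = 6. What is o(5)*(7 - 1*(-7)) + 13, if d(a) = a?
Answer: 311/25 ≈ 12.440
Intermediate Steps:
D(V, z) = -⅕ (D(V, z) = 1/(-5) = -⅕)
o(E) = -1/(5*E)
o(5)*(7 - 1*(-7)) + 13 = (-⅕/5)*(7 - 1*(-7)) + 13 = (-⅕*⅕)*(7 + 7) + 13 = -1/25*14 + 13 = -14/25 + 13 = 311/25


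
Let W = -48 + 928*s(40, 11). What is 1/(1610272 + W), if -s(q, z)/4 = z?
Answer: 1/1569392 ≈ 6.3719e-7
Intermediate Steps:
s(q, z) = -4*z
W = -40880 (W = -48 + 928*(-4*11) = -48 + 928*(-44) = -48 - 40832 = -40880)
1/(1610272 + W) = 1/(1610272 - 40880) = 1/1569392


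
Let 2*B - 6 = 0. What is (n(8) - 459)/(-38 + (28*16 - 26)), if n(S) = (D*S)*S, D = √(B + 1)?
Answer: -331/384 ≈ -0.86198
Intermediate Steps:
B = 3 (B = 3 + (½)*0 = 3 + 0 = 3)
D = 2 (D = √(3 + 1) = √4 = 2)
n(S) = 2*S² (n(S) = (2*S)*S = 2*S²)
(n(8) - 459)/(-38 + (28*16 - 26)) = (2*8² - 459)/(-38 + (28*16 - 26)) = (2*64 - 459)/(-38 + (448 - 26)) = (128 - 459)/(-38 + 422) = -331/384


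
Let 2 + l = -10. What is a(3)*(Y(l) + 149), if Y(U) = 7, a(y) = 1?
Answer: 156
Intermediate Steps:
l = -12 (l = -2 - 10 = -12)
a(3)*(Y(l) + 149) = 1*(7 + 149) = 1*156 = 156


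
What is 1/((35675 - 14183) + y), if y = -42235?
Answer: -1/20743 ≈ -4.8209e-5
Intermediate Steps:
1/((35675 - 14183) + y) = 1/((35675 - 14183) - 42235) = 1/(21492 - 42235) = 1/(-20743) = -1/20743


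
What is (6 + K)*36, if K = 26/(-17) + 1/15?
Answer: 13884/85 ≈ 163.34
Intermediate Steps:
K = -373/255 (K = 26*(-1/17) + 1*(1/15) = -26/17 + 1/15 = -373/255 ≈ -1.4627)
(6 + K)*36 = (6 - 373/255)*36 = (1157/255)*36 = 13884/85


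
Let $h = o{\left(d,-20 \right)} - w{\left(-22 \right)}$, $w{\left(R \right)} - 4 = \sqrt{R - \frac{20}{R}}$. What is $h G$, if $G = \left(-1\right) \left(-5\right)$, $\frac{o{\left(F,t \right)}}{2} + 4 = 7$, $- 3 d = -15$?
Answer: $10 - \frac{10 i \sqrt{638}}{11} \approx 10.0 - 22.962 i$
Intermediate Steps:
$d = 5$ ($d = \left(- \frac{1}{3}\right) \left(-15\right) = 5$)
$o{\left(F,t \right)} = 6$ ($o{\left(F,t \right)} = -8 + 2 \cdot 7 = -8 + 14 = 6$)
$w{\left(R \right)} = 4 + \sqrt{R - \frac{20}{R}}$
$h = 2 - \frac{2 i \sqrt{638}}{11}$ ($h = 6 - \left(4 + \sqrt{-22 - \frac{20}{-22}}\right) = 6 - \left(4 + \sqrt{-22 - - \frac{10}{11}}\right) = 6 - \left(4 + \sqrt{-22 + \frac{10}{11}}\right) = 6 - \left(4 + \sqrt{- \frac{232}{11}}\right) = 6 - \left(4 + \frac{2 i \sqrt{638}}{11}\right) = 2 - \frac{2 i \sqrt{638}}{11} \approx 2.0 - 4.5925 i$)
$G = 5$
$h G = \left(2 - \frac{2 i \sqrt{638}}{11}\right) 5 = 10 - \frac{10 i \sqrt{638}}{11}$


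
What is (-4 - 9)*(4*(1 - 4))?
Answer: 156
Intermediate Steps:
(-4 - 9)*(4*(1 - 4)) = -52*(-3) = -13*(-12) = 156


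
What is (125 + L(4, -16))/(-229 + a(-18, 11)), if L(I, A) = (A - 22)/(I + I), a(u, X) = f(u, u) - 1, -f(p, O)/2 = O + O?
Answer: -481/632 ≈ -0.76108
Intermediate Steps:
f(p, O) = -4*O (f(p, O) = -2*(O + O) = -4*O)
a(u, X) = -1 - 4*u (a(u, X) = -4*u - 1 = -1 - 4*u)
L(I, A) = (-22 + A)/(2*I) (L(I, A) = (-22 + A)/((2*I)) = (-22 + A)*(1/(2*I)) = (-22 + A)/(2*I))
(125 + L(4, -16))/(-229 + a(-18, 11)) = (125 + (1/2)*(-22 - 16)/4)/(-229 + (-1 - 4*(-18))) = (125 + (1/2)*(1/4)*(-38))/(-229 + (-1 + 72)) = (125 - 19/4)/(-229 + 71) = (481/4)/(-158) = (481/4)*(-1/158) = -481/632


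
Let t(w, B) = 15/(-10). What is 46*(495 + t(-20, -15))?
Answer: 22701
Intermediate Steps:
t(w, B) = -3/2 (t(w, B) = 15*(-⅒) = -3/2)
46*(495 + t(-20, -15)) = 46*(495 - 3/2) = 46*(987/2) = 22701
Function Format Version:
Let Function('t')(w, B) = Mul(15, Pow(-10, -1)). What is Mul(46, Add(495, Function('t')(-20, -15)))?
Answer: 22701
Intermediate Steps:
Function('t')(w, B) = Rational(-3, 2) (Function('t')(w, B) = Mul(15, Rational(-1, 10)) = Rational(-3, 2))
Mul(46, Add(495, Function('t')(-20, -15))) = Mul(46, Add(495, Rational(-3, 2))) = Mul(46, Rational(987, 2)) = 22701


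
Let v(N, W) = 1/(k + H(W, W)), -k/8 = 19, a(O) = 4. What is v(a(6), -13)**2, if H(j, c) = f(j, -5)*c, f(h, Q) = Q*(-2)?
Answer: 1/79524 ≈ 1.2575e-5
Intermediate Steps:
f(h, Q) = -2*Q
H(j, c) = 10*c (H(j, c) = (-2*(-5))*c = 10*c)
k = -152 (k = -8*19 = -152)
v(N, W) = 1/(-152 + 10*W)
v(a(6), -13)**2 = (1/(2*(-76 + 5*(-13))))**2 = (1/(2*(-76 - 65)))**2 = ((1/2)/(-141))**2 = ((1/2)*(-1/141))**2 = (-1/282)**2 = 1/79524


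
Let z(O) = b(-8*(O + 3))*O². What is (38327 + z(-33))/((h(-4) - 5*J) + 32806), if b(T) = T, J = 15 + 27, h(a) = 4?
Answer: 299687/32600 ≈ 9.1929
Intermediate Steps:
J = 42
z(O) = O²*(-24 - 8*O) (z(O) = (-8*(O + 3))*O² = (-8*(3 + O))*O² = (-24 - 8*O)*O² = O²*(-24 - 8*O))
(38327 + z(-33))/((h(-4) - 5*J) + 32806) = (38327 + 8*(-33)²*(-3 - 1*(-33)))/((4 - 5*42) + 32806) = (38327 + 8*1089*(-3 + 33))/((4 - 210) + 32806) = (38327 + 8*1089*30)/(-206 + 32806) = (38327 + 261360)/32600 = 299687*(1/32600) = 299687/32600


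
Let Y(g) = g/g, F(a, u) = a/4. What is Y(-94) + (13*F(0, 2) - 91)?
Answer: -90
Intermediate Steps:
F(a, u) = a/4 (F(a, u) = a*(1/4) = a/4)
Y(g) = 1
Y(-94) + (13*F(0, 2) - 91) = 1 + (13*((1/4)*0) - 91) = 1 + (13*0 - 91) = 1 + (0 - 91) = 1 - 91 = -90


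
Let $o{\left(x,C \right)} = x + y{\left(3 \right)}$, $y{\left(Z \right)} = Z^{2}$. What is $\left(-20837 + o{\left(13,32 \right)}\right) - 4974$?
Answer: $-25789$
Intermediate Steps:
$o{\left(x,C \right)} = 9 + x$ ($o{\left(x,C \right)} = x + 3^{2} = x + 9 = 9 + x$)
$\left(-20837 + o{\left(13,32 \right)}\right) - 4974 = \left(-20837 + \left(9 + 13\right)\right) - 4974 = \left(-20837 + 22\right) - 4974 = -20815 - 4974 = -25789$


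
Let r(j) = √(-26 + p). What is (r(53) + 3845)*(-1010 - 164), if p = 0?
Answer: -4514030 - 1174*I*√26 ≈ -4.514e+6 - 5986.3*I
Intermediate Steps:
r(j) = I*√26 (r(j) = √(-26 + 0) = √(-26) = I*√26)
(r(53) + 3845)*(-1010 - 164) = (I*√26 + 3845)*(-1010 - 164) = (3845 + I*√26)*(-1174) = -4514030 - 1174*I*√26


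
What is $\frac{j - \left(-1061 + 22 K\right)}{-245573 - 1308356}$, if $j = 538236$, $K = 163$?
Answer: $- \frac{535711}{1553929} \approx -0.34475$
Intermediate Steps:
$\frac{j - \left(-1061 + 22 K\right)}{-245573 - 1308356} = \frac{538236 + \left(\left(-22\right) 163 + 1061\right)}{-245573 - 1308356} = \frac{538236 + \left(-3586 + 1061\right)}{-1553929} = \left(538236 - 2525\right) \left(- \frac{1}{1553929}\right) = 535711 \left(- \frac{1}{1553929}\right) = - \frac{535711}{1553929}$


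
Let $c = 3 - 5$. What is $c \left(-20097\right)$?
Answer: $40194$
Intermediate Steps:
$c = -2$ ($c = 3 - 5 = -2$)
$c \left(-20097\right) = \left(-2\right) \left(-20097\right) = 40194$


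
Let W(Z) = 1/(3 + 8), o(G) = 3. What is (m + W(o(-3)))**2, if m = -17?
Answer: 34596/121 ≈ 285.92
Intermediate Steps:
W(Z) = 1/11
(m + W(o(-3)))**2 = (-17 + 1/11)**2 = (-186/11)**2 = 34596/121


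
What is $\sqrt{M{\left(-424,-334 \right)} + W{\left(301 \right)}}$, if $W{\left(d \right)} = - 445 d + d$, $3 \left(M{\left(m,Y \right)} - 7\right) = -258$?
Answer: $i \sqrt{133723} \approx 365.68 i$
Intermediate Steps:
$M{\left(m,Y \right)} = -79$ ($M{\left(m,Y \right)} = 7 + \frac{1}{3} \left(-258\right) = 7 - 86 = -79$)
$W{\left(d \right)} = - 444 d$
$\sqrt{M{\left(-424,-334 \right)} + W{\left(301 \right)}} = \sqrt{-79 - 133644} = \sqrt{-133723} = i \sqrt{133723}$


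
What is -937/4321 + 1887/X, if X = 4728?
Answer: 1241197/6809896 ≈ 0.18226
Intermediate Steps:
-937/4321 + 1887/X = -937/4321 + 1887/4728 = -937*1/4321 + 1887*(1/4728) = -937/4321 + 629/1576 = 1241197/6809896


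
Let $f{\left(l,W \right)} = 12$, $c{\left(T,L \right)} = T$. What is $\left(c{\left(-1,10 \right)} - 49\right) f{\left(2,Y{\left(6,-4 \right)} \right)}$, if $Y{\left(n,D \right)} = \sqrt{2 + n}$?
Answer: $-600$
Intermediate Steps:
$\left(c{\left(-1,10 \right)} - 49\right) f{\left(2,Y{\left(6,-4 \right)} \right)} = \left(-1 - 49\right) 12 = \left(-50\right) 12 = -600$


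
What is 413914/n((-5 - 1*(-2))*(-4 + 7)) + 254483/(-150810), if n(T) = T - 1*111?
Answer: -208176361/60324 ≈ -3451.0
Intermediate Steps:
n(T) = -111 + T (n(T) = T - 111 = -111 + T)
413914/n((-5 - 1*(-2))*(-4 + 7)) + 254483/(-150810) = 413914/(-111 + (-5 - 1*(-2))*(-4 + 7)) + 254483/(-150810) = 413914/(-111 + (-5 + 2)*3) + 254483*(-1/150810) = 413914/(-111 - 3*3) - 254483/150810 = 413914/(-111 - 9) - 254483/150810 = 413914/(-120) - 254483/150810 = 413914*(-1/120) - 254483/150810 = -206957/60 - 254483/150810 = -208176361/60324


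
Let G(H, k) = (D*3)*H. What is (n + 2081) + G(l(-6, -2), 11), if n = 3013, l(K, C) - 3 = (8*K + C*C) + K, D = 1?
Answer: 4953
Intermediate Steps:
l(K, C) = 3 + C**2 + 9*K (l(K, C) = 3 + ((8*K + C*C) + K) = 3 + ((8*K + C**2) + K) = 3 + ((C**2 + 8*K) + K) = 3 + (C**2 + 9*K) = 3 + C**2 + 9*K)
G(H, k) = 3*H (G(H, k) = (1*3)*H = 3*H)
(n + 2081) + G(l(-6, -2), 11) = (3013 + 2081) + 3*(3 + (-2)**2 + 9*(-6)) = 5094 + 3*(3 + 4 - 54) = 5094 + 3*(-47) = 5094 - 141 = 4953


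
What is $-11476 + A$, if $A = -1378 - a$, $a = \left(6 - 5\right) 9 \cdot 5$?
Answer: $-12899$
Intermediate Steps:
$a = 45$ ($a = \left(6 - 5\right) 9 \cdot 5 = 1 \cdot 9 \cdot 5 = 9 \cdot 5 = 45$)
$A = -1423$ ($A = -1378 - 45 = -1423$)
$-11476 + A = -11476 - 1423 = -12899$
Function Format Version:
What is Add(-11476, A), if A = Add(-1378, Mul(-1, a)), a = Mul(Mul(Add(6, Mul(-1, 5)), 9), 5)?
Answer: -12899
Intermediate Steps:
a = 45 (a = Mul(Mul(Add(6, -5), 9), 5) = Mul(Mul(1, 9), 5) = Mul(9, 5) = 45)
A = -1423 (A = Add(-1378, Mul(-1, 45)) = Add(-1378, -45) = -1423)
Add(-11476, A) = Add(-11476, -1423) = -12899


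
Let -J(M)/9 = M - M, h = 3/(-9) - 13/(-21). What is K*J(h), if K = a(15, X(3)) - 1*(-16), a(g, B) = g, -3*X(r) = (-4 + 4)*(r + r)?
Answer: 0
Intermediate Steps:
X(r) = 0 (X(r) = -(-4 + 4)*(r + r)/3 = -0*2*r = -1/3*0 = 0)
h = 2/7 (h = 3*(-1/9) - 13*(-1/21) = -1/3 + 13/21 = 2/7 ≈ 0.28571)
J(M) = 0 (J(M) = -9*(M - M) = -9*0 = 0)
K = 31 (K = 15 - 1*(-16) = 15 + 16 = 31)
K*J(h) = 31*0 = 0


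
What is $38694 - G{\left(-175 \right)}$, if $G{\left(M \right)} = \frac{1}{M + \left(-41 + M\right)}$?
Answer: $\frac{15129355}{391} \approx 38694.0$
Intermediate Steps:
$G{\left(M \right)} = \frac{1}{-41 + 2 M}$
$38694 - G{\left(-175 \right)} = 38694 - \frac{1}{-41 + 2 \left(-175\right)} = 38694 - \frac{1}{-41 - 350} = 38694 - \frac{1}{-391} = 38694 - - \frac{1}{391} = 38694 + \frac{1}{391} = \frac{15129355}{391}$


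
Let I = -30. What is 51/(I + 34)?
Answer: 51/4 ≈ 12.750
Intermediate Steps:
51/(I + 34) = 51/(-30 + 34) = 51/4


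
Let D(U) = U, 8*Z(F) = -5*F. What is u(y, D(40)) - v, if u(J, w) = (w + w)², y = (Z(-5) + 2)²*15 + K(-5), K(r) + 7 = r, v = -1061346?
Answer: 1067746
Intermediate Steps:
K(r) = -7 + r
Z(F) = -5*F/8 (Z(F) = (-5*F)/8 = -5*F/8)
y = 24447/64 (y = (-5/8*(-5) + 2)²*15 + (-7 - 5) = (25/8 + 2)²*15 - 12 = (41/8)²*15 - 12 = (1681/64)*15 - 12 = 25215/64 - 12 = 24447/64 ≈ 381.98)
u(J, w) = 4*w² (u(J, w) = (2*w)² = 4*w²)
u(y, D(40)) - v = 4*40² - 1*(-1061346) = 4*1600 + 1061346 = 6400 + 1061346 = 1067746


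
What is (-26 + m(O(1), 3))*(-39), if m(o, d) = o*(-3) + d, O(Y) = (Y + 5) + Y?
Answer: 1716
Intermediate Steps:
O(Y) = 5 + 2*Y (O(Y) = (5 + Y) + Y = 5 + 2*Y)
m(o, d) = d - 3*o (m(o, d) = -3*o + d = d - 3*o)
(-26 + m(O(1), 3))*(-39) = (-26 + (3 - 3*(5 + 2*1)))*(-39) = (-26 + (3 - 3*(5 + 2)))*(-39) = (-26 + (3 - 3*7))*(-39) = (-26 + (3 - 21))*(-39) = (-26 - 18)*(-39) = -44*(-39) = 1716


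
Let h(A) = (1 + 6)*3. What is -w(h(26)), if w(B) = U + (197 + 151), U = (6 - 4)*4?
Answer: -356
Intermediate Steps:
h(A) = 21 (h(A) = 7*3 = 21)
U = 8 (U = 2*4 = 8)
w(B) = 356 (w(B) = 8 + (197 + 151) = 8 + 348 = 356)
-w(h(26)) = -1*356 = -356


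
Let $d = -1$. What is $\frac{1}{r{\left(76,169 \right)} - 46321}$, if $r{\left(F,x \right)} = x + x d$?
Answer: $- \frac{1}{46321} \approx -2.1588 \cdot 10^{-5}$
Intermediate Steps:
$r{\left(F,x \right)} = 0$ ($r{\left(F,x \right)} = x + x \left(-1\right) = x - x = 0$)
$\frac{1}{r{\left(76,169 \right)} - 46321} = \frac{1}{0 - 46321} = \frac{1}{-46321} = - \frac{1}{46321}$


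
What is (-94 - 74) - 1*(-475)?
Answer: 307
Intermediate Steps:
(-94 - 74) - 1*(-475) = -168 + 475 = 307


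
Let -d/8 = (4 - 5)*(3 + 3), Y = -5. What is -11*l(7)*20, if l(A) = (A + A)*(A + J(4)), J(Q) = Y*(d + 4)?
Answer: 779240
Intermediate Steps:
d = 48 (d = -8*(4 - 5)*(3 + 3) = -(-8)*6 = -8*(-6) = 48)
J(Q) = -260 (J(Q) = -5*(48 + 4) = -5*52 = -260)
l(A) = 2*A*(-260 + A) (l(A) = (A + A)*(A - 260) = (2*A)*(-260 + A) = 2*A*(-260 + A))
-11*l(7)*20 = -22*7*(-260 + 7)*20 = -22*7*(-253)*20 = -11*(-3542)*20 = 38962*20 = 779240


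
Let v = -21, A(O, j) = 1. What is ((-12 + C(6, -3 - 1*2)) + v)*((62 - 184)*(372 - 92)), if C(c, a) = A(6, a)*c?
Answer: 922320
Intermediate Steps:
C(c, a) = c (C(c, a) = 1*c = c)
((-12 + C(6, -3 - 1*2)) + v)*((62 - 184)*(372 - 92)) = ((-12 + 6) - 21)*((62 - 184)*(372 - 92)) = (-6 - 21)*(-122*280) = -27*(-34160) = 922320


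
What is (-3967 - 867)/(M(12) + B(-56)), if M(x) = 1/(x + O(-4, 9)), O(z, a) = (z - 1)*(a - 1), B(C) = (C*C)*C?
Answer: 135352/4917249 ≈ 0.027526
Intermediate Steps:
B(C) = C³ (B(C) = C²*C = C³)
O(z, a) = (-1 + a)*(-1 + z) (O(z, a) = (-1 + z)*(-1 + a) = (-1 + a)*(-1 + z))
M(x) = 1/(-40 + x) (M(x) = 1/(x + (1 - 1*9 - 1*(-4) + 9*(-4))) = 1/(x + (1 - 9 + 4 - 36)) = 1/(x - 40) = 1/(-40 + x))
(-3967 - 867)/(M(12) + B(-56)) = (-3967 - 867)/(1/(-40 + 12) + (-56)³) = -4834/(1/(-28) - 175616) = -4834/(-1/28 - 175616) = -4834/(-4917249/28) = -4834*(-28/4917249) = 135352/4917249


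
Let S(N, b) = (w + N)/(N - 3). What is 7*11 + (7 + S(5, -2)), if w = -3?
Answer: 85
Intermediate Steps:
S(N, b) = 1 (S(N, b) = (-3 + N)/(N - 3) = (-3 + N)/(-3 + N) = 1)
7*11 + (7 + S(5, -2)) = 7*11 + (7 + 1) = 77 + 8 = 85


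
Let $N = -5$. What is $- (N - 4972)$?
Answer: $4977$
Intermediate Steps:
$- (N - 4972) = - (-5 - 4972) = \left(-1\right) \left(-4977\right) = 4977$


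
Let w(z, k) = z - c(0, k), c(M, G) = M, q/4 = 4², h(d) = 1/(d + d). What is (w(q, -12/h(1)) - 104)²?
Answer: 1600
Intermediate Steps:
h(d) = 1/(2*d)
q = 64 (q = 4*4² = 4*16 = 64)
w(z, k) = z (w(z, k) = z - 1*0 = z + 0 = z)
(w(q, -12/h(1)) - 104)² = (64 - 104)² = (-40)² = 1600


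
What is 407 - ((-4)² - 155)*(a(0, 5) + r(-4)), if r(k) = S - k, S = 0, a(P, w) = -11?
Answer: -566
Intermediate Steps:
r(k) = -k (r(k) = 0 - k = -k)
407 - ((-4)² - 155)*(a(0, 5) + r(-4)) = 407 - ((-4)² - 155)*(-11 - 1*(-4)) = 407 - (16 - 155)*(-11 + 4) = 407 - (-139)*(-7) = 407 - 1*973 = 407 - 973 = -566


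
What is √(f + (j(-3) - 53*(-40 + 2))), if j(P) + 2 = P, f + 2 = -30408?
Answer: I*√28401 ≈ 168.53*I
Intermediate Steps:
f = -30410 (f = -2 - 30408 = -30410)
j(P) = -2 + P
√(f + (j(-3) - 53*(-40 + 2))) = √(-30410 + ((-2 - 3) - 53*(-40 + 2))) = √(-30410 + (-5 - 53*(-38))) = √(-30410 + (-5 + 2014)) = √(-30410 + 2009) = √(-28401) = I*√28401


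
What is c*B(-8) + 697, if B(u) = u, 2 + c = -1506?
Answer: 12761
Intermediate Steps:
c = -1508 (c = -2 - 1506 = -1508)
c*B(-8) + 697 = -1508*(-8) + 697 = 12064 + 697 = 12761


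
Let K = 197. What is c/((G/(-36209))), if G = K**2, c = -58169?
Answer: 2106241321/38809 ≈ 54272.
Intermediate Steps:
G = 38809 (G = 197**2 = 38809)
c/((G/(-36209))) = -58169/(38809/(-36209)) = -58169/(38809*(-1/36209)) = -58169/(-38809/36209) = -58169*(-36209/38809) = 2106241321/38809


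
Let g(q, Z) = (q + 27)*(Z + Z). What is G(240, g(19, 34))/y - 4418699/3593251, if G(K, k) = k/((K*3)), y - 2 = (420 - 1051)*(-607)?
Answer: -6622552414963/5385456801270 ≈ -1.2297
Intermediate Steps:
g(q, Z) = 2*Z*(27 + q) (g(q, Z) = (27 + q)*(2*Z) = 2*Z*(27 + q))
y = 383019 (y = 2 + (420 - 1051)*(-607) = 2 - 631*(-607) = 2 + 383017 = 383019)
G(K, k) = k/(3*K) (G(K, k) = k/((3*K)) = k*(1/(3*K)) = k/(3*K))
G(240, g(19, 34))/y - 4418699/3593251 = ((1/3)*(2*34*(27 + 19))/240)/383019 - 4418699/3593251 = ((1/3)*(2*34*46)*(1/240))*(1/383019) - 4418699*1/3593251 = ((1/3)*3128*(1/240))*(1/383019) - 4418699/3593251 = (391/90)*(1/383019) - 4418699/3593251 = 17/1498770 - 4418699/3593251 = -6622552414963/5385456801270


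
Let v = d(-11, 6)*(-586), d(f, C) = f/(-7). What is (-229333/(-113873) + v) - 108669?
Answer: -3797985882/34657 ≈ -1.0959e+5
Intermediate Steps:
d(f, C) = -f/7 (d(f, C) = f*(-⅐) = -f/7)
v = -6446/7 (v = -⅐*(-11)*(-586) = (11/7)*(-586) = -6446/7 ≈ -920.86)
(-229333/(-113873) + v) - 108669 = (-229333/(-113873) - 6446/7) - 108669 = (-229333*(-1/113873) - 6446/7) - 108669 = (9971/4951 - 6446/7) - 108669 = -31844349/34657 - 108669 = -3797985882/34657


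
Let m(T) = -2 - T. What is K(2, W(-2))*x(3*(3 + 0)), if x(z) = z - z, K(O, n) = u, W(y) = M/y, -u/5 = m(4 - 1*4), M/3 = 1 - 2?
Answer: 0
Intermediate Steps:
M = -3 (M = 3*(1 - 2) = 3*(-1) = -3)
u = 10 (u = -5*(-2 - (4 - 1*4)) = -5*(-2 - (4 - 4)) = -5*(-2 - 1*0) = -5*(-2 + 0) = -5*(-2) = 10)
W(y) = -3/y
K(O, n) = 10
x(z) = 0
K(2, W(-2))*x(3*(3 + 0)) = 10*0 = 0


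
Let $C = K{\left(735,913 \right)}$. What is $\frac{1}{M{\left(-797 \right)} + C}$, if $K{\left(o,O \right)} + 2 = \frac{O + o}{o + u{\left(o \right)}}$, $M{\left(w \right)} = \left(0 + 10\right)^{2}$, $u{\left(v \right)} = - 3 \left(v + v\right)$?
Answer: $\frac{3675}{358502} \approx 0.010251$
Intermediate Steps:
$u{\left(v \right)} = - 6 v$ ($u{\left(v \right)} = - 3 \cdot 2 v = - 6 v$)
$M{\left(w \right)} = 100$ ($M{\left(w \right)} = 10^{2} = 100$)
$K{\left(o,O \right)} = -2 - \frac{O + o}{5 o}$ ($K{\left(o,O \right)} = -2 + \frac{O + o}{o - 6 o} = -2 + \frac{O + o}{\left(-5\right) o} = -2 + \left(O + o\right) \left(- \frac{1}{5 o}\right) = -2 - \frac{O + o}{5 o}$)
$C = - \frac{8998}{3675}$ ($C = \frac{\left(-1\right) 913 - 8085}{5 \cdot 735} = \frac{1}{5} \cdot \frac{1}{735} \left(-913 - 8085\right) = \frac{1}{5} \cdot \frac{1}{735} \left(-8998\right) = - \frac{8998}{3675} \approx -2.4484$)
$\frac{1}{M{\left(-797 \right)} + C} = \frac{1}{100 - \frac{8998}{3675}} = \frac{1}{\frac{358502}{3675}} = \frac{3675}{358502}$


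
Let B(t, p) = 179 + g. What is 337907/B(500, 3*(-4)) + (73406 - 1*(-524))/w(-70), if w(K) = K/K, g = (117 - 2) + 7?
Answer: 22590837/301 ≈ 75053.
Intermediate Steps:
g = 122 (g = 115 + 7 = 122)
B(t, p) = 301 (B(t, p) = 179 + 122 = 301)
w(K) = 1
337907/B(500, 3*(-4)) + (73406 - 1*(-524))/w(-70) = 337907/301 + (73406 - 1*(-524))/1 = 337907*(1/301) + (73406 + 524)*1 = 337907/301 + 73930*1 = 337907/301 + 73930 = 22590837/301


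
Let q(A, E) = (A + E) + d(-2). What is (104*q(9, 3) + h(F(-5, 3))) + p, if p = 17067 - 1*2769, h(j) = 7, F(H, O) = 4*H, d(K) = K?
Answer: 15345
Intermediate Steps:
q(A, E) = -2 + A + E (q(A, E) = (A + E) - 2 = -2 + A + E)
p = 14298 (p = 17067 - 2769 = 14298)
(104*q(9, 3) + h(F(-5, 3))) + p = (104*(-2 + 9 + 3) + 7) + 14298 = (104*10 + 7) + 14298 = (1040 + 7) + 14298 = 1047 + 14298 = 15345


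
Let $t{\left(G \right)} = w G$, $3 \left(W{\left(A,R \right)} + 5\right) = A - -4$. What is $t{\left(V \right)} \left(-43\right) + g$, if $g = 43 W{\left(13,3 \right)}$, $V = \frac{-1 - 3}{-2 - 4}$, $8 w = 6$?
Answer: $\frac{43}{6} \approx 7.1667$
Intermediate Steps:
$w = \frac{3}{4}$ ($w = \frac{1}{8} \cdot 6 = \frac{3}{4} \approx 0.75$)
$W{\left(A,R \right)} = - \frac{11}{3} + \frac{A}{3}$ ($W{\left(A,R \right)} = -5 + \frac{A - -4}{3} = -5 + \frac{A + 4}{3} = -5 + \frac{4 + A}{3} = -5 + \left(\frac{4}{3} + \frac{A}{3}\right) = - \frac{11}{3} + \frac{A}{3}$)
$V = \frac{2}{3}$ ($V = - \frac{4}{-6} = \left(-4\right) \left(- \frac{1}{6}\right) = \frac{2}{3} \approx 0.66667$)
$t{\left(G \right)} = \frac{3 G}{4}$
$g = \frac{86}{3}$ ($g = 43 \left(- \frac{11}{3} + \frac{1}{3} \cdot 13\right) = 43 \left(- \frac{11}{3} + \frac{13}{3}\right) = 43 \cdot \frac{2}{3} = \frac{86}{3} \approx 28.667$)
$t{\left(V \right)} \left(-43\right) + g = \frac{3}{4} \cdot \frac{2}{3} \left(-43\right) + \frac{86}{3} = \frac{1}{2} \left(-43\right) + \frac{86}{3} = - \frac{43}{2} + \frac{86}{3} = \frac{43}{6}$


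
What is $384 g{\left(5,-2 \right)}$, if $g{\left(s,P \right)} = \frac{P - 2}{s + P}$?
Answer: $-512$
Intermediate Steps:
$g{\left(s,P \right)} = \frac{-2 + P}{P + s}$
$384 g{\left(5,-2 \right)} = 384 \frac{-2 - 2}{-2 + 5} = 384 \cdot \frac{1}{3} \left(-4\right) = 384 \left(- \frac{4}{3}\right) = -512$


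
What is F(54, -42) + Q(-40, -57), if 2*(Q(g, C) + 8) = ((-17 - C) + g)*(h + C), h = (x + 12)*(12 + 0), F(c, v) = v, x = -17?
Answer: -50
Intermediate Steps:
h = -60 (h = (-17 + 12)*(12 + 0) = -5*12 = -60)
Q(g, C) = -8 + (-60 + C)*(-17 + g - C)/2 (Q(g, C) = -8 + (((-17 - C) + g)*(-60 + C))/2 = -8 + ((-17 + g - C)*(-60 + C))/2 = -8 + ((-60 + C)*(-17 + g - C))/2 = -8 + (-60 + C)*(-17 + g - C)/2)
F(54, -42) + Q(-40, -57) = -42 + (502 - 30*(-40) - 1/2*(-57)**2 + (43/2)*(-57) + (1/2)*(-57)*(-40)) = -42 + (502 + 1200 - 1/2*3249 - 2451/2 + 1140) = -42 + (502 + 1200 - 3249/2 - 2451/2 + 1140) = -42 - 8 = -50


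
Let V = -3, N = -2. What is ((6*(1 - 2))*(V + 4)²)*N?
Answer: 12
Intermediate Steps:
((6*(1 - 2))*(V + 4)²)*N = ((6*(1 - 2))*(-3 + 4)²)*(-2) = ((6*(-1))*1²)*(-2) = -6*1*(-2) = -6*(-2) = 12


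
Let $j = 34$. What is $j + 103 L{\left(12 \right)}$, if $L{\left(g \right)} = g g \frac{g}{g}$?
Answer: $14866$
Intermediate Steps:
$L{\left(g \right)} = g^{2}$ ($L{\left(g \right)} = g^{2} \cdot 1 = g^{2}$)
$j + 103 L{\left(12 \right)} = 34 + 103 \cdot 12^{2} = 34 + 103 \cdot 144 = 34 + 14832 = 14866$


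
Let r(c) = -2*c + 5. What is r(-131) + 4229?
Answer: 4496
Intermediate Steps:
r(c) = 5 - 2*c
r(-131) + 4229 = (5 - 2*(-131)) + 4229 = (5 + 262) + 4229 = 267 + 4229 = 4496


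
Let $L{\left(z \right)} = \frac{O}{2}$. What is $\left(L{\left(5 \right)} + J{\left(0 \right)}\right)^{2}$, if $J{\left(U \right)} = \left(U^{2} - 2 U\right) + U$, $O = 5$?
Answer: $\frac{25}{4} \approx 6.25$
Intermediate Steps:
$L{\left(z \right)} = \frac{5}{2}$
$J{\left(U \right)} = U^{2} - U$
$\left(L{\left(5 \right)} + J{\left(0 \right)}\right)^{2} = \left(\frac{5}{2} + 0 \left(-1 + 0\right)\right)^{2} = \left(\frac{5}{2} + 0 \left(-1\right)\right)^{2} = \left(\frac{5}{2} + 0\right)^{2} = \left(\frac{5}{2}\right)^{2} = \frac{25}{4}$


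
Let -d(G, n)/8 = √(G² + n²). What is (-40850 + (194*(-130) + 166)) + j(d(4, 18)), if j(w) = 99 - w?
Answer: -65805 + 16*√85 ≈ -65658.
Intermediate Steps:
d(G, n) = -8*√(G² + n²)
(-40850 + (194*(-130) + 166)) + j(d(4, 18)) = (-40850 + (194*(-130) + 166)) + (99 - (-8)*√(4² + 18²)) = (-40850 + (-25220 + 166)) + (99 - (-8)*√(16 + 324)) = (-40850 - 25054) + (99 - (-8)*√340) = -65904 + (99 - (-8)*2*√85) = -65904 + (99 - (-16)*√85) = -65904 + (99 + 16*√85) = -65805 + 16*√85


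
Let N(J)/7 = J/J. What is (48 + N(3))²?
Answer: 3025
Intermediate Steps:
N(J) = 7 (N(J) = 7*(J/J) = 7*1 = 7)
(48 + N(3))² = (48 + 7)² = 55² = 3025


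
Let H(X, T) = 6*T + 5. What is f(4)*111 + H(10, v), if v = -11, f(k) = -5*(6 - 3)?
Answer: -1726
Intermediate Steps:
f(k) = -15 (f(k) = -5*3 = -15)
H(X, T) = 5 + 6*T
f(4)*111 + H(10, v) = -15*111 + (5 + 6*(-11)) = -1665 + (5 - 66) = -1665 - 61 = -1726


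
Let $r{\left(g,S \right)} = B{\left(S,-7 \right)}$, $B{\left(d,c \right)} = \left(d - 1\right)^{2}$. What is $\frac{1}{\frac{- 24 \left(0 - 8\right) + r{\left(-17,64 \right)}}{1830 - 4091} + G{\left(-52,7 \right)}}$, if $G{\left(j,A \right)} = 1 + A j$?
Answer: $- \frac{119}{43416} \approx -0.0027409$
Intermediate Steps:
$B{\left(d,c \right)} = \left(-1 + d\right)^{2}$
$r{\left(g,S \right)} = \left(-1 + S\right)^{2}$
$\frac{1}{\frac{- 24 \left(0 - 8\right) + r{\left(-17,64 \right)}}{1830 - 4091} + G{\left(-52,7 \right)}} = \frac{1}{\frac{- 24 \left(0 - 8\right) + \left(-1 + 64\right)^{2}}{1830 - 4091} + \left(1 + 7 \left(-52\right)\right)} = \frac{1}{\frac{\left(-24\right) \left(-8\right) + 63^{2}}{-2261} + \left(1 - 364\right)} = \frac{1}{\left(192 + 3969\right) \left(- \frac{1}{2261}\right) - 363} = \frac{1}{4161 \left(- \frac{1}{2261}\right) - 363} = \frac{1}{- \frac{219}{119} - 363} = \frac{1}{- \frac{43416}{119}} = - \frac{119}{43416}$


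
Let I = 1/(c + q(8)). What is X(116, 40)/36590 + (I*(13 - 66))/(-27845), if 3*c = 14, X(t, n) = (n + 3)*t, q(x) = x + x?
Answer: 861705113/6316861010 ≈ 0.13641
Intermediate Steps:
q(x) = 2*x
X(t, n) = t*(3 + n) (X(t, n) = (3 + n)*t = t*(3 + n))
c = 14/3 (c = (1/3)*14 = 14/3 ≈ 4.6667)
I = 3/62 (I = 1/(14/3 + 2*8) = 1/(14/3 + 16) = 1/(62/3) = 3/62 ≈ 0.048387)
X(116, 40)/36590 + (I*(13 - 66))/(-27845) = (116*(3 + 40))/36590 + (3*(13 - 66)/62)/(-27845) = (116*43)*(1/36590) + ((3/62)*(-53))*(-1/27845) = 4988*(1/36590) - 159/62*(-1/27845) = 2494/18295 + 159/1726390 = 861705113/6316861010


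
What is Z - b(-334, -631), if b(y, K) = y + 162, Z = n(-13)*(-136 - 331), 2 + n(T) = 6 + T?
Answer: 4375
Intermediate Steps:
n(T) = 4 + T (n(T) = -2 + (6 + T) = 4 + T)
Z = 4203 (Z = (4 - 13)*(-136 - 331) = -9*(-467) = 4203)
b(y, K) = 162 + y
Z - b(-334, -631) = 4203 - (162 - 334) = 4203 - 1*(-172) = 4203 + 172 = 4375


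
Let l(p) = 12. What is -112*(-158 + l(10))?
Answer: 16352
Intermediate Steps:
-112*(-158 + l(10)) = -112*(-158 + 12) = -112*(-146) = 16352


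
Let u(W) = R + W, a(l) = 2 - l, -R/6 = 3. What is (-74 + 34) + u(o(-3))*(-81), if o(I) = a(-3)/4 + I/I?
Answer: 4943/4 ≈ 1235.8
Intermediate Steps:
R = -18 (R = -6*3 = -18)
o(I) = 9/4 (o(I) = (2 - 1*(-3))/4 + I/I = (2 + 3)*(1/4) + 1 = 5*(1/4) + 1 = 5/4 + 1 = 9/4)
u(W) = -18 + W
(-74 + 34) + u(o(-3))*(-81) = (-74 + 34) + (-18 + 9/4)*(-81) = -40 - 63/4*(-81) = -40 + 5103/4 = 4943/4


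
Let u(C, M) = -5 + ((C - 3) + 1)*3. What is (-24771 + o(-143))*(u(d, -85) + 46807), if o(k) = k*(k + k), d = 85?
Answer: 758791477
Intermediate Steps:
u(C, M) = -11 + 3*C (u(C, M) = -5 + ((-3 + C) + 1)*3 = -5 + (-2 + C)*3 = -5 + (-6 + 3*C) = -11 + 3*C)
o(k) = 2*k² (o(k) = k*(2*k) = 2*k²)
(-24771 + o(-143))*(u(d, -85) + 46807) = (-24771 + 2*(-143)²)*((-11 + 3*85) + 46807) = (-24771 + 2*20449)*((-11 + 255) + 46807) = (-24771 + 40898)*(244 + 46807) = 16127*47051 = 758791477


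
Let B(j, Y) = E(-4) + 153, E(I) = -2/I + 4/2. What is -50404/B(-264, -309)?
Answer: -100808/311 ≈ -324.14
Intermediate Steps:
E(I) = 2 - 2/I (E(I) = -2/I + 4*(1/2) = -2/I + 2 = 2 - 2/I)
B(j, Y) = 311/2 (B(j, Y) = (2 - 2/(-4)) + 153 = (2 - 2*(-1/4)) + 153 = (2 + 1/2) + 153 = 5/2 + 153 = 311/2)
-50404/B(-264, -309) = -50404/311/2 = -50404*2/311 = -100808/311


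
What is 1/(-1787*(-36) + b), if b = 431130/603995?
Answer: 17257/1110189642 ≈ 1.5544e-5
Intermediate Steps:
b = 12318/17257 (b = 431130*(1/603995) = 12318/17257 ≈ 0.71380)
1/(-1787*(-36) + b) = 1/(-1787*(-36) + 12318/17257) = 1/(64332 + 12318/17257) = 1/(1110189642/17257) = 17257/1110189642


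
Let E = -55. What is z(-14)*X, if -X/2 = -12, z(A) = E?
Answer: -1320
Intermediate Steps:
z(A) = -55
X = 24 (X = -2*(-12) = 24)
z(-14)*X = -55*24 = -1320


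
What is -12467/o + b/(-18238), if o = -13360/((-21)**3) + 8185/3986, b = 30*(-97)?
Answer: -4196477717349783/1176845660155 ≈ -3565.9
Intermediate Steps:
b = -2910
o = 129054245/36914346 (o = -13360/(-9261) + 8185*(1/3986) = -13360*(-1/9261) + 8185/3986 = 13360/9261 + 8185/3986 = 129054245/36914346 ≈ 3.4960)
-12467/o + b/(-18238) = -12467/129054245/36914346 - 2910/(-18238) = -12467*36914346/129054245 - 2910*(-1/18238) = -460211151582/129054245 + 1455/9119 = -4196477717349783/1176845660155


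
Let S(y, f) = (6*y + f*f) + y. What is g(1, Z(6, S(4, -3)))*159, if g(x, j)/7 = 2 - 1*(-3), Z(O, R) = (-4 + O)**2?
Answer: 5565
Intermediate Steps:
S(y, f) = f**2 + 7*y (S(y, f) = (6*y + f**2) + y = (f**2 + 6*y) + y = f**2 + 7*y)
g(x, j) = 35 (g(x, j) = 7*(2 - 1*(-3)) = 7*(2 + 3) = 7*5 = 35)
g(1, Z(6, S(4, -3)))*159 = 35*159 = 5565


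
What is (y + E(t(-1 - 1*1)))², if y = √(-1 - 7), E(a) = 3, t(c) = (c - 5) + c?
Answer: 1 + 12*I*√2 ≈ 1.0 + 16.971*I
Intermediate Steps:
t(c) = -5 + 2*c (t(c) = (-5 + c) + c = -5 + 2*c)
y = 2*I*√2 (y = √(-8) = 2*I*√2 ≈ 2.8284*I)
(y + E(t(-1 - 1*1)))² = (2*I*√2 + 3)² = (3 + 2*I*√2)²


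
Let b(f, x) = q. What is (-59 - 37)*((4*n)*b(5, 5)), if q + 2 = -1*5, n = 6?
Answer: 16128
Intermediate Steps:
q = -7 (q = -2 - 1*5 = -2 - 5 = -7)
b(f, x) = -7
(-59 - 37)*((4*n)*b(5, 5)) = (-59 - 37)*((4*6)*(-7)) = -2304*(-7) = -96*(-168) = 16128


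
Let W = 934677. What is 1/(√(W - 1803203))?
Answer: -I*√868526/868526 ≈ -0.001073*I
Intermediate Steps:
1/(√(W - 1803203)) = 1/(√(934677 - 1803203)) = 1/(√(-868526)) = 1/(I*√868526) = -I*√868526/868526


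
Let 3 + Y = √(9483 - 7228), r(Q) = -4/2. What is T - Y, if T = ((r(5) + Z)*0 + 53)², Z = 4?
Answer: 2812 - √2255 ≈ 2764.5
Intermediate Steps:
r(Q) = -2 (r(Q) = -4*½ = -2)
Y = -3 + √2255 (Y = -3 + √(9483 - 7228) = -3 + √2255 ≈ 44.487)
T = 2809 (T = ((-2 + 4)*0 + 53)² = (2*0 + 53)² = (0 + 53)² = 53² = 2809)
T - Y = 2809 - (-3 + √2255) = 2809 + (3 - √2255) = 2812 - √2255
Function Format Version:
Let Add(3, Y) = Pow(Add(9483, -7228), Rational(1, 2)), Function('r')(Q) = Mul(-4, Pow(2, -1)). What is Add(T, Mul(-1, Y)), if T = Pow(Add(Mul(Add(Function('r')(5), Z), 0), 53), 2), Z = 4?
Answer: Add(2812, Mul(-1, Pow(2255, Rational(1, 2)))) ≈ 2764.5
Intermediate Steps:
Function('r')(Q) = -2 (Function('r')(Q) = Mul(-4, Rational(1, 2)) = -2)
Y = Add(-3, Pow(2255, Rational(1, 2))) (Y = Add(-3, Pow(Add(9483, -7228), Rational(1, 2))) = Add(-3, Pow(2255, Rational(1, 2))) ≈ 44.487)
T = 2809 (T = Pow(Add(Mul(Add(-2, 4), 0), 53), 2) = Pow(Add(Mul(2, 0), 53), 2) = Pow(Add(0, 53), 2) = Pow(53, 2) = 2809)
Add(T, Mul(-1, Y)) = Add(2809, Mul(-1, Add(-3, Pow(2255, Rational(1, 2))))) = Add(2809, Add(3, Mul(-1, Pow(2255, Rational(1, 2))))) = Add(2812, Mul(-1, Pow(2255, Rational(1, 2))))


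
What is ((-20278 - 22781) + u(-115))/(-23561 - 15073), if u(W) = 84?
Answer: 14325/12878 ≈ 1.1124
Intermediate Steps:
((-20278 - 22781) + u(-115))/(-23561 - 15073) = ((-20278 - 22781) + 84)/(-23561 - 15073) = (-43059 + 84)/(-38634) = -42975*(-1/38634) = 14325/12878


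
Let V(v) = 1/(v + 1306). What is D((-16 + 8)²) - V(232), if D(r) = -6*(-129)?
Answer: 1190411/1538 ≈ 774.00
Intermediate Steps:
D(r) = 774
V(v) = 1/(1306 + v)
D((-16 + 8)²) - V(232) = 774 - 1/(1306 + 232) = 774 - 1/1538 = 1190411/1538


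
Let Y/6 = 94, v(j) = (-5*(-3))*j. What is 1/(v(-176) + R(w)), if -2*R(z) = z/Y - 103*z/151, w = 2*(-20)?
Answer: -21291/56497945 ≈ -0.00037685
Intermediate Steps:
v(j) = 15*j
Y = 564 (Y = 6*94 = 564)
w = -40
R(z) = 57941*z/170328 (R(z) = -(z/564 - 103*z/151)/2 = -(-57941)*z/170328 = 57941*z/170328)
1/(v(-176) + R(w)) = 1/(15*(-176) + (57941/170328)*(-40)) = 1/(-2640 - 289705/21291) = 1/(-56497945/21291) = -21291/56497945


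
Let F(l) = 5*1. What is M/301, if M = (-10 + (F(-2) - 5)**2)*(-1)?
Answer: 10/301 ≈ 0.033223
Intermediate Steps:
F(l) = 5
M = 10 (M = (-10 + (5 - 5)**2)*(-1) = (-10 + 0**2)*(-1) = (-10 + 0)*(-1) = -10*(-1) = 10)
M/301 = 10/301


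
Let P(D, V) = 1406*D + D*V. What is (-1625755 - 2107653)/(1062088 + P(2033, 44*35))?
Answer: -1866704/3525653 ≈ -0.52946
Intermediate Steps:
(-1625755 - 2107653)/(1062088 + P(2033, 44*35)) = (-1625755 - 2107653)/(1062088 + 2033*(1406 + 44*35)) = -3733408/(1062088 + 2033*(1406 + 1540)) = -3733408/(1062088 + 2033*2946) = -3733408/(1062088 + 5989218) = -3733408/7051306 = -3733408*1/7051306 = -1866704/3525653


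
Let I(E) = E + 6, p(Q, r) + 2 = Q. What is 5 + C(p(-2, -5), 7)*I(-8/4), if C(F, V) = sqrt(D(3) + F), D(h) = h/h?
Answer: 5 + 4*I*sqrt(3) ≈ 5.0 + 6.9282*I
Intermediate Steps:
D(h) = 1
p(Q, r) = -2 + Q
C(F, V) = sqrt(1 + F)
I(E) = 6 + E
5 + C(p(-2, -5), 7)*I(-8/4) = 5 + sqrt(1 + (-2 - 2))*(6 - 8/4) = 5 + sqrt(1 - 4)*(6 - 8*1/4) = 5 + sqrt(-3)*(6 - 2) = 5 + (I*sqrt(3))*4 = 5 + 4*I*sqrt(3)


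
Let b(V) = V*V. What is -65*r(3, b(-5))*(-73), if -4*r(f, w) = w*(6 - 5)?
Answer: -118625/4 ≈ -29656.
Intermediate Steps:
b(V) = V²
r(f, w) = -w/4 (r(f, w) = -w*(6 - 5)/4 = -w/4)
-65*r(3, b(-5))*(-73) = -(-65)*(-5)²/4*(-73) = -(-65)*25/4*(-73) = -65*(-25/4)*(-73) = (1625/4)*(-73) = -118625/4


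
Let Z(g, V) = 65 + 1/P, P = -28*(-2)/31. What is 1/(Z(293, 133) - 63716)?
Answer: -56/3564425 ≈ -1.5711e-5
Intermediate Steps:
P = 56/31 (P = 56*(1/31) = 56/31 ≈ 1.8065)
Z(g, V) = 3671/56 (Z(g, V) = 65 + 1/(56/31) = 65 + 31/56 = 3671/56)
1/(Z(293, 133) - 63716) = 1/(3671/56 - 63716) = 1/(-3564425/56) = -56/3564425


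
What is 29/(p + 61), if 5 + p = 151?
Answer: 29/207 ≈ 0.14010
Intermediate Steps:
p = 146 (p = -5 + 151 = 146)
29/(p + 61) = 29/(146 + 61) = 29/207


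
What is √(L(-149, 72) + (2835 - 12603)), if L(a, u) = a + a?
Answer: I*√10066 ≈ 100.33*I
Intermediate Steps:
L(a, u) = 2*a
√(L(-149, 72) + (2835 - 12603)) = √(2*(-149) + (2835 - 12603)) = √(-298 - 9768) = √(-10066) = I*√10066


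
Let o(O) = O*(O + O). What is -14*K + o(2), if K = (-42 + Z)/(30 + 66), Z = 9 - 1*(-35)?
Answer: 185/24 ≈ 7.7083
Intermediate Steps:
Z = 44 (Z = 9 + 35 = 44)
o(O) = 2*O² (o(O) = O*(2*O) = 2*O²)
K = 1/48 (K = (-42 + 44)/(30 + 66) = 2/96 = 2*(1/96) = 1/48 ≈ 0.020833)
-14*K + o(2) = -14*1/48 + 2*2² = -7/24 + 2*4 = -7/24 + 8 = 185/24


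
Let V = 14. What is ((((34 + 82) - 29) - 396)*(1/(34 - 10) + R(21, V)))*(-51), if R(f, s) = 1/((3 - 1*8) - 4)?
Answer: -8755/8 ≈ -1094.4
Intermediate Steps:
R(f, s) = -1/9 (R(f, s) = 1/((3 - 8) - 4) = 1/(-5 - 4) = 1/(-9) = -1/9)
((((34 + 82) - 29) - 396)*(1/(34 - 10) + R(21, V)))*(-51) = ((((34 + 82) - 29) - 396)*(1/(34 - 10) - 1/9))*(-51) = (((116 - 29) - 396)*(1/24 - 1/9))*(-51) = ((87 - 396)*(1/24 - 1/9))*(-51) = -309*(-5/72)*(-51) = (515/24)*(-51) = -8755/8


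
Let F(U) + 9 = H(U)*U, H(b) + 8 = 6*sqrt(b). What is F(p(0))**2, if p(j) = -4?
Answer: (-23 + 48*I)**2 ≈ -1775.0 - 2208.0*I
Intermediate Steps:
H(b) = -8 + 6*sqrt(b)
F(U) = -9 + U*(-8 + 6*sqrt(U)) (F(U) = -9 + (-8 + 6*sqrt(U))*U = -9 + U*(-8 + 6*sqrt(U)))
F(p(0))**2 = (-9 - 8*(-4) + 6*(-4)**(3/2))**2 = (-9 + 32 + 6*(-8*I))**2 = (-9 + 32 - 48*I)**2 = (23 - 48*I)**2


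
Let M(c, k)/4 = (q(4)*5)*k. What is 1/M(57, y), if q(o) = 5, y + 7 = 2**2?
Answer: -1/300 ≈ -0.0033333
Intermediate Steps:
y = -3 (y = -7 + 2**2 = -7 + 4 = -3)
M(c, k) = 100*k (M(c, k) = 4*((5*5)*k) = 4*(25*k) = 100*k)
1/M(57, y) = 1/(100*(-3)) = 1/(-300) = -1/300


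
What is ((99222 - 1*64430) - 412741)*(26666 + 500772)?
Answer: -199344664662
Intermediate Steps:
((99222 - 1*64430) - 412741)*(26666 + 500772) = ((99222 - 64430) - 412741)*527438 = (34792 - 412741)*527438 = -377949*527438 = -199344664662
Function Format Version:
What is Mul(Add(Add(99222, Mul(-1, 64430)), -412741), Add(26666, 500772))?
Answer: -199344664662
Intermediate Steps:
Mul(Add(Add(99222, Mul(-1, 64430)), -412741), Add(26666, 500772)) = Mul(Add(Add(99222, -64430), -412741), 527438) = Mul(Add(34792, -412741), 527438) = Mul(-377949, 527438) = -199344664662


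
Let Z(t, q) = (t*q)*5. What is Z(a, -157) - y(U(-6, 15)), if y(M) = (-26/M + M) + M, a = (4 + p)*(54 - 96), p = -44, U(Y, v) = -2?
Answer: -1318809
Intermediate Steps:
a = 1680 (a = (4 - 44)*(54 - 96) = -40*(-42) = 1680)
Z(t, q) = 5*q*t (Z(t, q) = (q*t)*5 = 5*q*t)
y(M) = -26/M + 2*M (y(M) = (M - 26/M) + M = -26/M + 2*M)
Z(a, -157) - y(U(-6, 15)) = 5*(-157)*1680 - (-26/(-2) + 2*(-2)) = -1318800 - (-26*(-½) - 4) = -1318800 - (13 - 4) = -1318800 - 1*9 = -1318800 - 9 = -1318809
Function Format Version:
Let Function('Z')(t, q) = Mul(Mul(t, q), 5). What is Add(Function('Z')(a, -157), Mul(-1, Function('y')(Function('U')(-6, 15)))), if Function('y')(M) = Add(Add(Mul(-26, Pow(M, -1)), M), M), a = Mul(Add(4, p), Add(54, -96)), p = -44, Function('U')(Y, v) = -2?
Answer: -1318809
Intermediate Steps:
a = 1680 (a = Mul(Add(4, -44), Add(54, -96)) = Mul(-40, -42) = 1680)
Function('Z')(t, q) = Mul(5, q, t) (Function('Z')(t, q) = Mul(Mul(q, t), 5) = Mul(5, q, t))
Function('y')(M) = Add(Mul(-26, Pow(M, -1)), Mul(2, M)) (Function('y')(M) = Add(Add(M, Mul(-26, Pow(M, -1))), M) = Add(Mul(-26, Pow(M, -1)), Mul(2, M)))
Add(Function('Z')(a, -157), Mul(-1, Function('y')(Function('U')(-6, 15)))) = Add(Mul(5, -157, 1680), Mul(-1, Add(Mul(-26, Pow(-2, -1)), Mul(2, -2)))) = Add(-1318800, Mul(-1, Add(Mul(-26, Rational(-1, 2)), -4))) = Add(-1318800, Mul(-1, Add(13, -4))) = Add(-1318800, Mul(-1, 9)) = Add(-1318800, -9) = -1318809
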